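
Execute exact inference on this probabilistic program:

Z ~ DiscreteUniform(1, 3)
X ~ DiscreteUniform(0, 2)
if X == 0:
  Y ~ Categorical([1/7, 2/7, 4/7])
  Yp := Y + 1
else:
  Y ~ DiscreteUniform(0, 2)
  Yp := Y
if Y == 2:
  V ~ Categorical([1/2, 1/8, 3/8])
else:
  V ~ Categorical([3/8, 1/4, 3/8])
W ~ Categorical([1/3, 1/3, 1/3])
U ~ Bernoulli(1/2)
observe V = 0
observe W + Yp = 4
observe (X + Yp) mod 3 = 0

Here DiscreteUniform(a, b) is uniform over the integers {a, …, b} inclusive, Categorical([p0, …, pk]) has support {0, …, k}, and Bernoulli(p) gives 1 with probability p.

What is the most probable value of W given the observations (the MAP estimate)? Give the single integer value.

argmax_v P(W = v | obs) = 1

Enumerate traces; 12 have nonzero weight after conditioning:
  (Z=1, X=0, Y=2, V=0, W=1, U=0) weight 1/189
  (Z=1, X=0, Y=2, V=0, W=1, U=1) weight 1/189
  (Z=1, X=1, Y=2, V=0, W=2, U=0) weight 1/324
  (Z=1, X=1, Y=2, V=0, W=2, U=1) weight 1/324
  (Z=2, X=0, Y=2, V=0, W=1, U=0) weight 1/189
  (Z=2, X=0, Y=2, V=0, W=1, U=1) weight 1/189
  (Z=2, X=1, Y=2, V=0, W=2, U=0) weight 1/324
  (Z=2, X=1, Y=2, V=0, W=2, U=1) weight 1/324
  … 4 more
Group by W:
  weight(W=1) = 2/63
  weight(W=2) = 1/54
Total weight = 2/63 + 1/54 = 19/378
P(W=1 | obs) = 2/63 / 19/378 = 12/19
P(W=2 | obs) = 1/54 / 19/378 = 7/19
argmax = 1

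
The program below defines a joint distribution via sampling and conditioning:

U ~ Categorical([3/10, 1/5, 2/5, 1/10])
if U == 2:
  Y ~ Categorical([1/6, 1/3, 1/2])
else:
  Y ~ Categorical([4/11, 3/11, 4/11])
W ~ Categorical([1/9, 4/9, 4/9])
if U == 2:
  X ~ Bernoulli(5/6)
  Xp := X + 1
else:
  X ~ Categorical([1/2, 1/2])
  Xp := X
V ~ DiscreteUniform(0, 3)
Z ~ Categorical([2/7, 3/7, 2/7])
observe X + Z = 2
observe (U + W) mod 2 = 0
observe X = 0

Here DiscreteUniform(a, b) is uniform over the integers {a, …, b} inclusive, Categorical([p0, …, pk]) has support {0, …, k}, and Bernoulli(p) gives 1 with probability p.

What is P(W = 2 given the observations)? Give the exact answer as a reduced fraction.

Enumerate traces; 72 have nonzero weight after conditioning:
  (U=0, Y=0, W=0, X=0, V=0, Z=2) weight 1/2310
  (U=0, Y=0, W=0, X=0, V=1, Z=2) weight 1/2310
  (U=0, Y=0, W=0, X=0, V=2, Z=2) weight 1/2310
  (U=0, Y=0, W=0, X=0, V=3, Z=2) weight 1/2310
  (U=0, Y=0, W=2, X=0, V=0, Z=2) weight 2/1155
  (U=0, Y=0, W=2, X=0, V=1, Z=2) weight 2/1155
  (U=0, Y=0, W=2, X=0, V=2, Z=2) weight 2/1155
  (U=0, Y=0, W=2, X=0, V=3, Z=2) weight 2/1155
  (U=1, Y=0, W=1, X=0, V=0, Z=2) weight 4/3465
  … 63 more
Group by W:
  weight(W=0) = 13/1890
  weight(W=1) = 2/105
  weight(W=2) = 26/945
Total weight = 13/1890 + 2/105 + 26/945 = 101/1890
P(W=0 | obs) = 13/1890 / 101/1890 = 13/101
P(W=1 | obs) = 2/105 / 101/1890 = 36/101
P(W=2 | obs) = 26/945 / 101/1890 = 52/101

P(W = 2 | obs) = 52/101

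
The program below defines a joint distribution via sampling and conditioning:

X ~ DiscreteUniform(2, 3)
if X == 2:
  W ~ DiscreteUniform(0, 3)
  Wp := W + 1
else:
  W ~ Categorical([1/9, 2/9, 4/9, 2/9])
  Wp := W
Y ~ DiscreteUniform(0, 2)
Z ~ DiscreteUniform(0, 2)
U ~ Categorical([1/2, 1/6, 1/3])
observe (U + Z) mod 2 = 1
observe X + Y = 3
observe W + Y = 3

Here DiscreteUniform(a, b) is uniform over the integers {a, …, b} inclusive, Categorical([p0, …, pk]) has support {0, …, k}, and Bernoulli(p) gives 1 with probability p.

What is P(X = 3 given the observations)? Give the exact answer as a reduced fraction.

P(X = 3 | obs) = 8/17

Enumerate traces; 8 have nonzero weight after conditioning:
  (X=2, W=2, Y=1, Z=0, U=1) weight 1/432
  (X=2, W=2, Y=1, Z=1, U=0) weight 1/144
  (X=2, W=2, Y=1, Z=1, U=2) weight 1/216
  (X=2, W=2, Y=1, Z=2, U=1) weight 1/432
  (X=3, W=3, Y=0, Z=0, U=1) weight 1/486
  (X=3, W=3, Y=0, Z=1, U=0) weight 1/162
  (X=3, W=3, Y=0, Z=1, U=2) weight 1/243
  (X=3, W=3, Y=0, Z=2, U=1) weight 1/486
Group by X:
  weight(X=2) = 7/432
  weight(X=3) = 7/486
Total weight = 7/432 + 7/486 = 119/3888
P(X=2 | obs) = 7/432 / 119/3888 = 9/17
P(X=3 | obs) = 7/486 / 119/3888 = 8/17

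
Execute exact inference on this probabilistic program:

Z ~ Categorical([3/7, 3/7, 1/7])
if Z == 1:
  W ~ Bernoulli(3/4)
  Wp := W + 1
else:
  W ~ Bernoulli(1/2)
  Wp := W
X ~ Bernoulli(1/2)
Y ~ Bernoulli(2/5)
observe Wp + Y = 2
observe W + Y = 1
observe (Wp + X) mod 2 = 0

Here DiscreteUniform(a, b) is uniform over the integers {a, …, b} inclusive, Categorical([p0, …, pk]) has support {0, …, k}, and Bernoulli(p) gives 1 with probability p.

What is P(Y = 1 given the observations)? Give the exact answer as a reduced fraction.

P(Y = 1 | obs) = 2/11

Enumerate traces; 2 have nonzero weight after conditioning:
  (Z=1, W=0, X=1, Y=1) weight 3/140
  (Z=1, W=1, X=0, Y=0) weight 27/280
Group by Y:
  weight(Y=0) = 27/280
  weight(Y=1) = 3/140
Total weight = 27/280 + 3/140 = 33/280
P(Y=0 | obs) = 27/280 / 33/280 = 9/11
P(Y=1 | obs) = 3/140 / 33/280 = 2/11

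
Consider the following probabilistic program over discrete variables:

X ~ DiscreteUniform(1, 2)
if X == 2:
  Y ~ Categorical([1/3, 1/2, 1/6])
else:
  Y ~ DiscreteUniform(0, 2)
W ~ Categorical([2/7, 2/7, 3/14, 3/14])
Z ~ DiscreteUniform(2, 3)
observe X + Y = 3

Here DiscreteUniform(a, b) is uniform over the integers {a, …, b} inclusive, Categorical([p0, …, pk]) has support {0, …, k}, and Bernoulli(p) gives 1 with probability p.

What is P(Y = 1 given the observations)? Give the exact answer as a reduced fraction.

Enumerate traces; 16 have nonzero weight after conditioning:
  (X=1, Y=2, W=0, Z=2) weight 1/42
  (X=1, Y=2, W=0, Z=3) weight 1/42
  (X=1, Y=2, W=1, Z=2) weight 1/42
  (X=1, Y=2, W=1, Z=3) weight 1/42
  (X=1, Y=2, W=2, Z=2) weight 1/56
  (X=1, Y=2, W=2, Z=3) weight 1/56
  (X=1, Y=2, W=3, Z=2) weight 1/56
  (X=1, Y=2, W=3, Z=3) weight 1/56
  (X=2, Y=1, W=0, Z=2) weight 1/28
  … 7 more
Group by Y:
  weight(Y=1) = 1/4
  weight(Y=2) = 1/6
Total weight = 1/4 + 1/6 = 5/12
P(Y=1 | obs) = 1/4 / 5/12 = 3/5
P(Y=2 | obs) = 1/6 / 5/12 = 2/5

P(Y = 1 | obs) = 3/5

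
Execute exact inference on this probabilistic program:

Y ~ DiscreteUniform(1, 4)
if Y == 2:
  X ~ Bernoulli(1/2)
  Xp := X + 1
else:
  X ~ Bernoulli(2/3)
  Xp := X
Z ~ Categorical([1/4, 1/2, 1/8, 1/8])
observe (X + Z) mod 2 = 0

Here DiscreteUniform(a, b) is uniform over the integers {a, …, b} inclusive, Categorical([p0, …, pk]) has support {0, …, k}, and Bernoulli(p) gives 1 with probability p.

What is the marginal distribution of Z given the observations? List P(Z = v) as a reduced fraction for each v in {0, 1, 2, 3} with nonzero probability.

P(Z=0) = 3/17, P(Z=1) = 10/17, P(Z=2) = 3/34, P(Z=3) = 5/34

Enumerate traces; 16 have nonzero weight after conditioning:
  (Y=1, X=0, Z=0) weight 1/48
  (Y=1, X=0, Z=2) weight 1/96
  (Y=1, X=1, Z=1) weight 1/12
  (Y=1, X=1, Z=3) weight 1/48
  (Y=2, X=0, Z=0) weight 1/32
  (Y=2, X=0, Z=2) weight 1/64
  (Y=2, X=1, Z=1) weight 1/16
  (Y=2, X=1, Z=3) weight 1/64
  … 8 more
Group by Z:
  weight(Z=0) = 3/32
  weight(Z=1) = 5/16
  weight(Z=2) = 3/64
  weight(Z=3) = 5/64
Total weight = 3/32 + 5/16 + 3/64 + 5/64 = 17/32
P(Z=0 | obs) = 3/32 / 17/32 = 3/17
P(Z=1 | obs) = 5/16 / 17/32 = 10/17
P(Z=2 | obs) = 3/64 / 17/32 = 3/34
P(Z=3 | obs) = 5/64 / 17/32 = 5/34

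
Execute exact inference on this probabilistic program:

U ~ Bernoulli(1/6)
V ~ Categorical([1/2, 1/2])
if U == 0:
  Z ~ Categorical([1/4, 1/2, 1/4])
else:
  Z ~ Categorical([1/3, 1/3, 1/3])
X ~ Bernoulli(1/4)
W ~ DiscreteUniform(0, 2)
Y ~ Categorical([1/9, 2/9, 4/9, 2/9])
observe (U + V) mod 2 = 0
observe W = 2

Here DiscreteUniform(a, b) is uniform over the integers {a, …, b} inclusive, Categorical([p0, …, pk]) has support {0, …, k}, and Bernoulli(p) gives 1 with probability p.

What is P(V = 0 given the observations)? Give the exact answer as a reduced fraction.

P(V = 0 | obs) = 5/6

Enumerate traces; 48 have nonzero weight after conditioning:
  (U=0, V=0, Z=0, X=0, W=2, Y=0) weight 5/1728
  (U=0, V=0, Z=0, X=0, W=2, Y=1) weight 5/864
  (U=0, V=0, Z=0, X=0, W=2, Y=2) weight 5/432
  (U=0, V=0, Z=0, X=0, W=2, Y=3) weight 5/864
  (U=0, V=0, Z=0, X=1, W=2, Y=0) weight 5/5184
  (U=0, V=0, Z=0, X=1, W=2, Y=1) weight 5/2592
  (U=0, V=0, Z=0, X=1, W=2, Y=2) weight 5/1296
  (U=0, V=0, Z=0, X=1, W=2, Y=3) weight 5/2592
  (U=1, V=1, Z=0, X=0, W=2, Y=0) weight 1/1296
  … 39 more
Group by V:
  weight(V=0) = 5/36
  weight(V=1) = 1/36
Total weight = 5/36 + 1/36 = 1/6
P(V=0 | obs) = 5/36 / 1/6 = 5/6
P(V=1 | obs) = 1/36 / 1/6 = 1/6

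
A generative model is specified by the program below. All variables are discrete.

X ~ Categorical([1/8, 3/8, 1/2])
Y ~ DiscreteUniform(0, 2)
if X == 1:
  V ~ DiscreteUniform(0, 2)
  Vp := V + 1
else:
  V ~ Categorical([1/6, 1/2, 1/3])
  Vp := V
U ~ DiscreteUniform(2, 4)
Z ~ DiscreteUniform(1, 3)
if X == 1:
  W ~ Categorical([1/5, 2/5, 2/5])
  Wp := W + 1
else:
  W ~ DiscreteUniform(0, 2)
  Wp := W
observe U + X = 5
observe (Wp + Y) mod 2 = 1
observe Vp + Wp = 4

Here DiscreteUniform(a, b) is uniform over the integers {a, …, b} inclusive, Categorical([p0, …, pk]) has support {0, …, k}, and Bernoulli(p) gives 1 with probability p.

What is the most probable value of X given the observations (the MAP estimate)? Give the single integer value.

argmax_v P(X = v | obs) = 1

Enumerate traces; 18 have nonzero weight after conditioning:
  (X=1, Y=0, V=0, U=4, Z=1, W=2) weight 1/540
  (X=1, Y=0, V=0, U=4, Z=2, W=2) weight 1/540
  (X=1, Y=0, V=0, U=4, Z=3, W=2) weight 1/540
  (X=1, Y=0, V=2, U=4, Z=1, W=0) weight 1/1080
  (X=1, Y=0, V=2, U=4, Z=2, W=0) weight 1/1080
  (X=1, Y=0, V=2, U=4, Z=3, W=0) weight 1/1080
  (X=1, Y=1, V=1, U=4, Z=1, W=1) weight 1/540
  (X=1, Y=1, V=1, U=4, Z=2, W=1) weight 1/540
  (X=2, Y=1, V=2, U=3, Z=1, W=2) weight 1/486
  … 9 more
Group by X:
  weight(X=1) = 1/45
  weight(X=2) = 1/162
Total weight = 1/45 + 1/162 = 23/810
P(X=1 | obs) = 1/45 / 23/810 = 18/23
P(X=2 | obs) = 1/162 / 23/810 = 5/23
argmax = 1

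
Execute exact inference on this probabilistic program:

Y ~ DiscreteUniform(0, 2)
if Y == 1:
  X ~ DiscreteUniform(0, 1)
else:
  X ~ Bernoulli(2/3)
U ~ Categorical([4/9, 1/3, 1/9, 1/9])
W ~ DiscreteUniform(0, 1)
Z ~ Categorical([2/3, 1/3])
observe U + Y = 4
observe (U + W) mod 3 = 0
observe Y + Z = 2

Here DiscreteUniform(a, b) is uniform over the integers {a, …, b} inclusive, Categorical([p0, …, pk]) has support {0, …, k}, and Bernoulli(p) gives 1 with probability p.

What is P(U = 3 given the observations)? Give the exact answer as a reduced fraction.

P(U = 3 | obs) = 1/3

Enumerate traces; 4 have nonzero weight after conditioning:
  (Y=1, X=0, U=3, W=0, Z=1) weight 1/324
  (Y=1, X=1, U=3, W=0, Z=1) weight 1/324
  (Y=2, X=0, U=2, W=1, Z=0) weight 1/243
  (Y=2, X=1, U=2, W=1, Z=0) weight 2/243
Group by U:
  weight(U=2) = 1/81
  weight(U=3) = 1/162
Total weight = 1/81 + 1/162 = 1/54
P(U=2 | obs) = 1/81 / 1/54 = 2/3
P(U=3 | obs) = 1/162 / 1/54 = 1/3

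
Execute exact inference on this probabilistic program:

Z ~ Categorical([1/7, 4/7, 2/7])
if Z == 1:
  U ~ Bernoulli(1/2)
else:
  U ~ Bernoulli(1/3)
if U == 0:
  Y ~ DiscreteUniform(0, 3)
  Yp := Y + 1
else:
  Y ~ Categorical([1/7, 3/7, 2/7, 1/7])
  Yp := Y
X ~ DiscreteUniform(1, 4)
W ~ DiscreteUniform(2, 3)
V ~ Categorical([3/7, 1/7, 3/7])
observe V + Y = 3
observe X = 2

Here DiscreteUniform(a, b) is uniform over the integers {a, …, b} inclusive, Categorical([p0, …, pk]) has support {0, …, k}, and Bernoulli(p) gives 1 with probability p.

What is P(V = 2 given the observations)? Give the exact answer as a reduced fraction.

Enumerate traces; 36 have nonzero weight after conditioning:
  (Z=0, U=0, Y=1, X=2, W=2, V=2) weight 1/784
  (Z=0, U=0, Y=1, X=2, W=3, V=2) weight 1/784
  (Z=0, U=0, Y=2, X=2, W=2, V=1) weight 1/2352
  (Z=0, U=0, Y=2, X=2, W=3, V=1) weight 1/2352
  (Z=0, U=0, Y=3, X=2, W=2, V=0) weight 1/784
  (Z=0, U=0, Y=3, X=2, W=3, V=0) weight 1/784
  (Z=0, U=1, Y=1, X=2, W=2, V=2) weight 3/2744
  (Z=0, U=1, Y=1, X=2, W=3, V=2) weight 3/2744
  … 28 more
Group by V:
  weight(V=0) = 15/686
  weight(V=1) = 13/1372
  weight(V=2) = 12/343
Total weight = 15/686 + 13/1372 + 12/343 = 13/196
P(V=0 | obs) = 15/686 / 13/196 = 30/91
P(V=1 | obs) = 13/1372 / 13/196 = 1/7
P(V=2 | obs) = 12/343 / 13/196 = 48/91

P(V = 2 | obs) = 48/91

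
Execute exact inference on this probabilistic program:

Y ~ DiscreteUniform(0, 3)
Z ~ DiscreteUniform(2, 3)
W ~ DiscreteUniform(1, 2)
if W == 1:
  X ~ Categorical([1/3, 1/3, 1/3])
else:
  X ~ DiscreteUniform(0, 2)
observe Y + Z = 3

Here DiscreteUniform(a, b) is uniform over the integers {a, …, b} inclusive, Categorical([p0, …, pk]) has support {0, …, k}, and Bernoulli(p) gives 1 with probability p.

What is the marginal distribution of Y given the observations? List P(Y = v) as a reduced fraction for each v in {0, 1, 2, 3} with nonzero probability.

Enumerate traces; 12 have nonzero weight after conditioning:
  (Y=0, Z=3, W=1, X=0) weight 1/48
  (Y=0, Z=3, W=1, X=1) weight 1/48
  (Y=0, Z=3, W=1, X=2) weight 1/48
  (Y=0, Z=3, W=2, X=0) weight 1/48
  (Y=0, Z=3, W=2, X=1) weight 1/48
  (Y=0, Z=3, W=2, X=2) weight 1/48
  (Y=1, Z=2, W=1, X=0) weight 1/48
  (Y=1, Z=2, W=1, X=1) weight 1/48
  … 4 more
Group by Y:
  weight(Y=0) = 1/8
  weight(Y=1) = 1/8
Total weight = 1/8 + 1/8 = 1/4
P(Y=0 | obs) = 1/8 / 1/4 = 1/2
P(Y=1 | obs) = 1/8 / 1/4 = 1/2

P(Y=0) = 1/2, P(Y=1) = 1/2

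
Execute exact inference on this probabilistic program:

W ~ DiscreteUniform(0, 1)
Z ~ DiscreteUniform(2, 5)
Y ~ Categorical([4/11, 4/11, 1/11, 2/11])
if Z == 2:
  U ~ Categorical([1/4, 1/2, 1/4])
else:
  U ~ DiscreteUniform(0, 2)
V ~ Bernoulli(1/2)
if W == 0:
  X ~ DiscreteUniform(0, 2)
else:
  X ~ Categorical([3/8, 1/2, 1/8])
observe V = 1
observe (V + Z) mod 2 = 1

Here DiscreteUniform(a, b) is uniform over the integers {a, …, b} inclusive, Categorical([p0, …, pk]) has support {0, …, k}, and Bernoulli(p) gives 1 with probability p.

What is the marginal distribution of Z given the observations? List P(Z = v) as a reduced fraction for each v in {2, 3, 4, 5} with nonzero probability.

Enumerate traces; 144 have nonzero weight after conditioning:
  (W=0, Z=2, Y=0, U=0, V=1, X=0) weight 1/528
  (W=0, Z=2, Y=0, U=0, V=1, X=1) weight 1/528
  (W=0, Z=2, Y=0, U=0, V=1, X=2) weight 1/528
  (W=0, Z=2, Y=0, U=1, V=1, X=0) weight 1/264
  (W=0, Z=2, Y=0, U=1, V=1, X=1) weight 1/264
  (W=0, Z=2, Y=0, U=1, V=1, X=2) weight 1/264
  (W=0, Z=2, Y=0, U=2, V=1, X=0) weight 1/528
  (W=0, Z=2, Y=0, U=2, V=1, X=1) weight 1/528
  (W=0, Z=4, Y=0, U=0, V=1, X=0) weight 1/396
  … 135 more
Group by Z:
  weight(Z=2) = 1/8
  weight(Z=4) = 1/8
Total weight = 1/8 + 1/8 = 1/4
P(Z=2 | obs) = 1/8 / 1/4 = 1/2
P(Z=4 | obs) = 1/8 / 1/4 = 1/2

P(Z=2) = 1/2, P(Z=4) = 1/2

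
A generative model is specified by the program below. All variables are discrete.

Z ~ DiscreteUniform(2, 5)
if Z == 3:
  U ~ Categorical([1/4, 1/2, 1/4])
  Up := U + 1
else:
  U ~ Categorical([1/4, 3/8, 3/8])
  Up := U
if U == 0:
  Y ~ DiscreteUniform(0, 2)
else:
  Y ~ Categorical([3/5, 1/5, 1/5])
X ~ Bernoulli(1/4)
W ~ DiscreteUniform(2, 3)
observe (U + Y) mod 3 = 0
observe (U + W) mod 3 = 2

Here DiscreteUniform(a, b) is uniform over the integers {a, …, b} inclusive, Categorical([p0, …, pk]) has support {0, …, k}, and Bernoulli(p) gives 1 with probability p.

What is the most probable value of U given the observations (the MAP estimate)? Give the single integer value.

Enumerate traces; 16 have nonzero weight after conditioning:
  (Z=2, U=0, Y=0, X=0, W=2) weight 1/128
  (Z=2, U=0, Y=0, X=1, W=2) weight 1/384
  (Z=2, U=2, Y=1, X=0, W=3) weight 9/1280
  (Z=2, U=2, Y=1, X=1, W=3) weight 3/1280
  (Z=3, U=0, Y=0, X=0, W=2) weight 1/128
  (Z=3, U=0, Y=0, X=1, W=2) weight 1/384
  (Z=3, U=2, Y=1, X=0, W=3) weight 3/640
  (Z=3, U=2, Y=1, X=1, W=3) weight 1/640
  … 8 more
Group by U:
  weight(U=0) = 1/24
  weight(U=2) = 11/320
Total weight = 1/24 + 11/320 = 73/960
P(U=0 | obs) = 1/24 / 73/960 = 40/73
P(U=2 | obs) = 11/320 / 73/960 = 33/73
argmax = 0

argmax_v P(U = v | obs) = 0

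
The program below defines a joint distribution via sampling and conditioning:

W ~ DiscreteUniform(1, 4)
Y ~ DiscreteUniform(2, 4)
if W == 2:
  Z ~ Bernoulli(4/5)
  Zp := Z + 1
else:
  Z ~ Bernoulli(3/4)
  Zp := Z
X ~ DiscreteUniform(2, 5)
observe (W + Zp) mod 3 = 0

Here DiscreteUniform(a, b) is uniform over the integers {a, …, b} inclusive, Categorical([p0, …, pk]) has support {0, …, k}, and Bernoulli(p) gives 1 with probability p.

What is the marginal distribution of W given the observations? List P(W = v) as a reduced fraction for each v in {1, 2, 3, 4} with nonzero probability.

P(W=2) = 4/9, P(W=3) = 5/9

Enumerate traces; 24 have nonzero weight after conditioning:
  (W=2, Y=2, Z=0, X=2) weight 1/240
  (W=2, Y=2, Z=0, X=3) weight 1/240
  (W=2, Y=2, Z=0, X=4) weight 1/240
  (W=2, Y=2, Z=0, X=5) weight 1/240
  (W=2, Y=3, Z=0, X=2) weight 1/240
  (W=2, Y=3, Z=0, X=3) weight 1/240
  (W=2, Y=3, Z=0, X=4) weight 1/240
  (W=2, Y=3, Z=0, X=5) weight 1/240
  (W=3, Y=2, Z=0, X=2) weight 1/192
  … 15 more
Group by W:
  weight(W=2) = 1/20
  weight(W=3) = 1/16
Total weight = 1/20 + 1/16 = 9/80
P(W=2 | obs) = 1/20 / 9/80 = 4/9
P(W=3 | obs) = 1/16 / 9/80 = 5/9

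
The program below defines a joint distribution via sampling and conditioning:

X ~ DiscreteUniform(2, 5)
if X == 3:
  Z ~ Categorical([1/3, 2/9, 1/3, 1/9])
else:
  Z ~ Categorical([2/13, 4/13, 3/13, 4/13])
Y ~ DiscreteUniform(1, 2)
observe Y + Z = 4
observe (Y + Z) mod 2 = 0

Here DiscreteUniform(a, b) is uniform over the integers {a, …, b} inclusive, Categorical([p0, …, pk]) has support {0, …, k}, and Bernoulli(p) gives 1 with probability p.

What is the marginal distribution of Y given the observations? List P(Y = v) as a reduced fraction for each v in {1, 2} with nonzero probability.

Enumerate traces; 8 have nonzero weight after conditioning:
  (X=2, Z=2, Y=2) weight 3/104
  (X=2, Z=3, Y=1) weight 1/26
  (X=3, Z=2, Y=2) weight 1/24
  (X=3, Z=3, Y=1) weight 1/72
  (X=4, Z=2, Y=2) weight 3/104
  (X=4, Z=3, Y=1) weight 1/26
  (X=5, Z=2, Y=2) weight 3/104
  (X=5, Z=3, Y=1) weight 1/26
Group by Y:
  weight(Y=1) = 121/936
  weight(Y=2) = 5/39
Total weight = 121/936 + 5/39 = 241/936
P(Y=1 | obs) = 121/936 / 241/936 = 121/241
P(Y=2 | obs) = 5/39 / 241/936 = 120/241

P(Y=1) = 121/241, P(Y=2) = 120/241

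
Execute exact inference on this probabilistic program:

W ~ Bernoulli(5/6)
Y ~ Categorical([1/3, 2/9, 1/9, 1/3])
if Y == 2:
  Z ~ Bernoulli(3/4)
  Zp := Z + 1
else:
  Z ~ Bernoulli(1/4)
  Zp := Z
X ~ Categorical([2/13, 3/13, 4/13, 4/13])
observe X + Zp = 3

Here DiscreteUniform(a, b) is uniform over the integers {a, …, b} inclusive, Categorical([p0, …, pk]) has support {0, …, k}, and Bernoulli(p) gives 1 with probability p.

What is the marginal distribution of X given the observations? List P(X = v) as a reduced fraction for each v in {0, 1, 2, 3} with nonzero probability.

P(X=1) = 3/47, P(X=2) = 12/47, P(X=3) = 32/47

Enumerate traces; 16 have nonzero weight after conditioning:
  (W=0, Y=0, Z=0, X=3) weight 1/78
  (W=0, Y=0, Z=1, X=2) weight 1/234
  (W=0, Y=1, Z=0, X=3) weight 1/117
  (W=0, Y=1, Z=1, X=2) weight 1/351
  (W=0, Y=2, Z=0, X=2) weight 1/702
  (W=0, Y=2, Z=1, X=1) weight 1/312
  (W=0, Y=3, Z=0, X=3) weight 1/78
  (W=0, Y=3, Z=1, X=2) weight 1/234
  … 8 more
Group by X:
  weight(X=1) = 1/52
  weight(X=2) = 1/13
  weight(X=3) = 8/39
Total weight = 1/52 + 1/13 + 8/39 = 47/156
P(X=1 | obs) = 1/52 / 47/156 = 3/47
P(X=2 | obs) = 1/13 / 47/156 = 12/47
P(X=3 | obs) = 8/39 / 47/156 = 32/47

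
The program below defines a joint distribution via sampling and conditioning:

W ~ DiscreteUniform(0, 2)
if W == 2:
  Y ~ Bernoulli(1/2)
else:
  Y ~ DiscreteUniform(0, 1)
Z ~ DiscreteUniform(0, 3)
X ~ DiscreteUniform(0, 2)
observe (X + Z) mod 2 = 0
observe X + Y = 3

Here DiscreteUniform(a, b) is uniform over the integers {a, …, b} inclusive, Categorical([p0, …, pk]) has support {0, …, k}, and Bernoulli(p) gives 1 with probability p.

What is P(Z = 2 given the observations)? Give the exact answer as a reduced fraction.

Enumerate traces; 6 have nonzero weight after conditioning:
  (W=0, Y=1, Z=0, X=2) weight 1/72
  (W=0, Y=1, Z=2, X=2) weight 1/72
  (W=1, Y=1, Z=0, X=2) weight 1/72
  (W=1, Y=1, Z=2, X=2) weight 1/72
  (W=2, Y=1, Z=0, X=2) weight 1/72
  (W=2, Y=1, Z=2, X=2) weight 1/72
Group by Z:
  weight(Z=0) = 1/24
  weight(Z=2) = 1/24
Total weight = 1/24 + 1/24 = 1/12
P(Z=0 | obs) = 1/24 / 1/12 = 1/2
P(Z=2 | obs) = 1/24 / 1/12 = 1/2

P(Z = 2 | obs) = 1/2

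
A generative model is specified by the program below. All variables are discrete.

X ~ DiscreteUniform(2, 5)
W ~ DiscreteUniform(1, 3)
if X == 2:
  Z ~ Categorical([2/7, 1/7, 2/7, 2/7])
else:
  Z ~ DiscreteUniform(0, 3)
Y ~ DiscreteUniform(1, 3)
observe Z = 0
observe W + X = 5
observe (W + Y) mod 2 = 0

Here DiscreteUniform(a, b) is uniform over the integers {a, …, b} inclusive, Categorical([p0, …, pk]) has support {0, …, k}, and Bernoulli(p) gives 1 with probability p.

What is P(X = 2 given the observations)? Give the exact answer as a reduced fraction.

P(X = 2 | obs) = 16/37

Enumerate traces; 5 have nonzero weight after conditioning:
  (X=2, W=3, Z=0, Y=1) weight 1/126
  (X=2, W=3, Z=0, Y=3) weight 1/126
  (X=3, W=2, Z=0, Y=2) weight 1/144
  (X=4, W=1, Z=0, Y=1) weight 1/144
  (X=4, W=1, Z=0, Y=3) weight 1/144
Group by X:
  weight(X=2) = 1/63
  weight(X=3) = 1/144
  weight(X=4) = 1/72
Total weight = 1/63 + 1/144 + 1/72 = 37/1008
P(X=2 | obs) = 1/63 / 37/1008 = 16/37
P(X=3 | obs) = 1/144 / 37/1008 = 7/37
P(X=4 | obs) = 1/72 / 37/1008 = 14/37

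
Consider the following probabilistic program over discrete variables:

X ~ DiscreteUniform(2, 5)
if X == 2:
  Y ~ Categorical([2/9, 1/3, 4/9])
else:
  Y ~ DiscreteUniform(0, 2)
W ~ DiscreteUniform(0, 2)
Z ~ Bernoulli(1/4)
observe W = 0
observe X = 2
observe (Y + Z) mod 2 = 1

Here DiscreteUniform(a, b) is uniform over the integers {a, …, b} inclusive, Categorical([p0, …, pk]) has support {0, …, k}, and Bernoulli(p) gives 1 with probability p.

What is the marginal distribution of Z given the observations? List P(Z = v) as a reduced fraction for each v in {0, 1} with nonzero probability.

Enumerate traces; 3 have nonzero weight after conditioning:
  (X=2, Y=0, W=0, Z=1) weight 1/216
  (X=2, Y=1, W=0, Z=0) weight 1/48
  (X=2, Y=2, W=0, Z=1) weight 1/108
Group by Z:
  weight(Z=0) = 1/48
  weight(Z=1) = 1/72
Total weight = 1/48 + 1/72 = 5/144
P(Z=0 | obs) = 1/48 / 5/144 = 3/5
P(Z=1 | obs) = 1/72 / 5/144 = 2/5

P(Z=0) = 3/5, P(Z=1) = 2/5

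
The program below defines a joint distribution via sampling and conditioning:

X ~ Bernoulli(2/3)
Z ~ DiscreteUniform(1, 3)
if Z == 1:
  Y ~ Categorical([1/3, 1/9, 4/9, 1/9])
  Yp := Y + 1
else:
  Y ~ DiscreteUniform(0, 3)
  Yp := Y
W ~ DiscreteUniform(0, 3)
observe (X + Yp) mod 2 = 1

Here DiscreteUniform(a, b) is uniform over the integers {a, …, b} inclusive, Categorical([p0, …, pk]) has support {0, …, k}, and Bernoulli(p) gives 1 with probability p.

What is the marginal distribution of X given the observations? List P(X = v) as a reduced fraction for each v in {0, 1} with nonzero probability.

P(X=0) = 8/19, P(X=1) = 11/19

Enumerate traces; 48 have nonzero weight after conditioning:
  (X=0, Z=1, Y=0, W=0) weight 1/108
  (X=0, Z=1, Y=0, W=1) weight 1/108
  (X=0, Z=1, Y=0, W=2) weight 1/108
  (X=0, Z=1, Y=0, W=3) weight 1/108
  (X=0, Z=1, Y=2, W=0) weight 1/81
  (X=0, Z=1, Y=2, W=1) weight 1/81
  (X=0, Z=1, Y=2, W=2) weight 1/81
  (X=0, Z=1, Y=2, W=3) weight 1/81
  (X=1, Z=1, Y=1, W=0) weight 1/162
  … 39 more
Group by X:
  weight(X=0) = 16/81
  weight(X=1) = 22/81
Total weight = 16/81 + 22/81 = 38/81
P(X=0 | obs) = 16/81 / 38/81 = 8/19
P(X=1 | obs) = 22/81 / 38/81 = 11/19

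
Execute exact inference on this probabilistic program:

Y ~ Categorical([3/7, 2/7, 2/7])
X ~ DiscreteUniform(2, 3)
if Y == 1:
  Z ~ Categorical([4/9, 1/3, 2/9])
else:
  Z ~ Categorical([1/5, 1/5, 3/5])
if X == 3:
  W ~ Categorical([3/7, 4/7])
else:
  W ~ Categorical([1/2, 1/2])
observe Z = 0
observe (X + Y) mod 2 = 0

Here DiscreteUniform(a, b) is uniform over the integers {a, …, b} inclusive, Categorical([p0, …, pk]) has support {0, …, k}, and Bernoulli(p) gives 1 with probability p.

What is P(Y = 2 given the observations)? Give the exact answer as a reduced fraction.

P(Y = 2 | obs) = 18/85

Enumerate traces; 6 have nonzero weight after conditioning:
  (Y=0, X=2, Z=0, W=0) weight 3/140
  (Y=0, X=2, Z=0, W=1) weight 3/140
  (Y=1, X=3, Z=0, W=0) weight 4/147
  (Y=1, X=3, Z=0, W=1) weight 16/441
  (Y=2, X=2, Z=0, W=0) weight 1/70
  (Y=2, X=2, Z=0, W=1) weight 1/70
Group by Y:
  weight(Y=0) = 3/70
  weight(Y=1) = 4/63
  weight(Y=2) = 1/35
Total weight = 3/70 + 4/63 + 1/35 = 17/126
P(Y=0 | obs) = 3/70 / 17/126 = 27/85
P(Y=1 | obs) = 4/63 / 17/126 = 8/17
P(Y=2 | obs) = 1/35 / 17/126 = 18/85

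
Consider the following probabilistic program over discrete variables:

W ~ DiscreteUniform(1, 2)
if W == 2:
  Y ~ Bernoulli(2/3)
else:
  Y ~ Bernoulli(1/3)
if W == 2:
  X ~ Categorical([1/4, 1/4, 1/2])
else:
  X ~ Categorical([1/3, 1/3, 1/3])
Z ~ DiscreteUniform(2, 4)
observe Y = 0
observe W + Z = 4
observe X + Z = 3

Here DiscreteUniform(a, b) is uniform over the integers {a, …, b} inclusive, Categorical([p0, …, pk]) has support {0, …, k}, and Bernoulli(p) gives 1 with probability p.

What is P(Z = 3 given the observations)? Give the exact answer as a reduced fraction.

P(Z = 3 | obs) = 8/11

Enumerate traces; 2 have nonzero weight after conditioning:
  (W=1, Y=0, X=0, Z=3) weight 1/27
  (W=2, Y=0, X=1, Z=2) weight 1/72
Group by Z:
  weight(Z=2) = 1/72
  weight(Z=3) = 1/27
Total weight = 1/72 + 1/27 = 11/216
P(Z=2 | obs) = 1/72 / 11/216 = 3/11
P(Z=3 | obs) = 1/27 / 11/216 = 8/11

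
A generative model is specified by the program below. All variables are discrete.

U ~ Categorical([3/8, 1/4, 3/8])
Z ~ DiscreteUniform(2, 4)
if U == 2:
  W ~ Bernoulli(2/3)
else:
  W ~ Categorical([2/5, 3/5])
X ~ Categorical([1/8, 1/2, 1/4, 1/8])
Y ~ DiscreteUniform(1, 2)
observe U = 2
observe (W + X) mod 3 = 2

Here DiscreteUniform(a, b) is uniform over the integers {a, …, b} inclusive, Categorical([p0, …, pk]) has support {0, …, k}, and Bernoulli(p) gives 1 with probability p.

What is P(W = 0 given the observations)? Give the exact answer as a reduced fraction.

Enumerate traces; 12 have nonzero weight after conditioning:
  (U=2, Z=2, W=0, X=2, Y=1) weight 1/192
  (U=2, Z=2, W=0, X=2, Y=2) weight 1/192
  (U=2, Z=2, W=1, X=1, Y=1) weight 1/48
  (U=2, Z=2, W=1, X=1, Y=2) weight 1/48
  (U=2, Z=3, W=0, X=2, Y=1) weight 1/192
  (U=2, Z=3, W=0, X=2, Y=2) weight 1/192
  (U=2, Z=3, W=1, X=1, Y=1) weight 1/48
  (U=2, Z=3, W=1, X=1, Y=2) weight 1/48
  … 4 more
Group by W:
  weight(W=0) = 1/32
  weight(W=1) = 1/8
Total weight = 1/32 + 1/8 = 5/32
P(W=0 | obs) = 1/32 / 5/32 = 1/5
P(W=1 | obs) = 1/8 / 5/32 = 4/5

P(W = 0 | obs) = 1/5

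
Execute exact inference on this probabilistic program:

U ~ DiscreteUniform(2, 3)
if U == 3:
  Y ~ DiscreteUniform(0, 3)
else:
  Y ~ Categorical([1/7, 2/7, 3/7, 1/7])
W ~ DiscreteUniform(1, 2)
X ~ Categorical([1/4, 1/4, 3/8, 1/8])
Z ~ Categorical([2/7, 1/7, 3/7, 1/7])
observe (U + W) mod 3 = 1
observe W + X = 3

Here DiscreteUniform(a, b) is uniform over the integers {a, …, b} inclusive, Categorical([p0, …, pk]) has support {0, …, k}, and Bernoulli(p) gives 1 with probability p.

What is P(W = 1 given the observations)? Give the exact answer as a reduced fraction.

P(W = 1 | obs) = 3/5

Enumerate traces; 32 have nonzero weight after conditioning:
  (U=2, Y=0, W=2, X=1, Z=0) weight 1/392
  (U=2, Y=0, W=2, X=1, Z=1) weight 1/784
  (U=2, Y=0, W=2, X=1, Z=2) weight 3/784
  (U=2, Y=0, W=2, X=1, Z=3) weight 1/784
  (U=2, Y=1, W=2, X=1, Z=0) weight 1/196
  (U=2, Y=1, W=2, X=1, Z=1) weight 1/392
  (U=2, Y=1, W=2, X=1, Z=2) weight 3/392
  (U=2, Y=1, W=2, X=1, Z=3) weight 1/392
  (U=3, Y=0, W=1, X=2, Z=0) weight 3/448
  … 23 more
Group by W:
  weight(W=1) = 3/32
  weight(W=2) = 1/16
Total weight = 3/32 + 1/16 = 5/32
P(W=1 | obs) = 3/32 / 5/32 = 3/5
P(W=2 | obs) = 1/16 / 5/32 = 2/5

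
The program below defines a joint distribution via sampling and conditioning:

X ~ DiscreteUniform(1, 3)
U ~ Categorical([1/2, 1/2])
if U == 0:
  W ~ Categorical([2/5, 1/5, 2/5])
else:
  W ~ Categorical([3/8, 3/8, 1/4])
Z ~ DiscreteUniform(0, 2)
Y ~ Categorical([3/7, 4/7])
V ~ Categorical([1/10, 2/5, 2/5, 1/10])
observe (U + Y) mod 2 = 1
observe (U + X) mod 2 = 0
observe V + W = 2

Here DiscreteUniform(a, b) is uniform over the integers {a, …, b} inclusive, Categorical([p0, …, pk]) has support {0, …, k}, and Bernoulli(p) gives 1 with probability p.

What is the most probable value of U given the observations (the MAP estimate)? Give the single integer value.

Enumerate traces; 27 have nonzero weight after conditioning:
  (X=1, U=1, W=0, Z=0, Y=0, V=2) weight 1/280
  (X=1, U=1, W=0, Z=1, Y=0, V=2) weight 1/280
  (X=1, U=1, W=0, Z=2, Y=0, V=2) weight 1/280
  (X=1, U=1, W=1, Z=0, Y=0, V=1) weight 1/280
  (X=1, U=1, W=1, Z=1, Y=0, V=1) weight 1/280
  (X=1, U=1, W=1, Z=2, Y=0, V=1) weight 1/280
  (X=1, U=1, W=2, Z=0, Y=0, V=0) weight 1/1680
  (X=1, U=1, W=2, Z=1, Y=0, V=0) weight 1/1680
  (X=2, U=0, W=0, Z=0, Y=1, V=2) weight 8/1575
  … 18 more
Group by U:
  weight(U=0) = 2/75
  weight(U=1) = 13/280
Total weight = 2/75 + 13/280 = 307/4200
P(U=0 | obs) = 2/75 / 307/4200 = 112/307
P(U=1 | obs) = 13/280 / 307/4200 = 195/307
argmax = 1

argmax_v P(U = v | obs) = 1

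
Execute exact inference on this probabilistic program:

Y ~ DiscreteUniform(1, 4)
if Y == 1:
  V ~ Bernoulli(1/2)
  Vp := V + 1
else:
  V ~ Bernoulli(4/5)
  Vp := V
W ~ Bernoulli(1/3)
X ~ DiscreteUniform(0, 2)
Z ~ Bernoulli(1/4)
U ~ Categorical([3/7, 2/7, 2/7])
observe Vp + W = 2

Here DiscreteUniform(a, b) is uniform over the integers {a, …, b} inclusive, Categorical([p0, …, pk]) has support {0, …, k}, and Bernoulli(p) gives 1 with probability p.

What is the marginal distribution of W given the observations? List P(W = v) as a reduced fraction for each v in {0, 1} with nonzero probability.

Enumerate traces; 90 have nonzero weight after conditioning:
  (Y=1, V=0, W=1, X=0, Z=0, U=0) weight 1/224
  (Y=1, V=0, W=1, X=0, Z=0, U=1) weight 1/336
  (Y=1, V=0, W=1, X=0, Z=0, U=2) weight 1/336
  (Y=1, V=0, W=1, X=0, Z=1, U=0) weight 1/672
  (Y=1, V=0, W=1, X=0, Z=1, U=1) weight 1/1008
  (Y=1, V=0, W=1, X=0, Z=1, U=2) weight 1/1008
  (Y=1, V=0, W=1, X=1, Z=0, U=0) weight 1/224
  (Y=1, V=0, W=1, X=1, Z=0, U=1) weight 1/336
  (Y=1, V=1, W=0, X=0, Z=0, U=0) weight 1/112
  … 81 more
Group by W:
  weight(W=0) = 1/12
  weight(W=1) = 29/120
Total weight = 1/12 + 29/120 = 13/40
P(W=0 | obs) = 1/12 / 13/40 = 10/39
P(W=1 | obs) = 29/120 / 13/40 = 29/39

P(W=0) = 10/39, P(W=1) = 29/39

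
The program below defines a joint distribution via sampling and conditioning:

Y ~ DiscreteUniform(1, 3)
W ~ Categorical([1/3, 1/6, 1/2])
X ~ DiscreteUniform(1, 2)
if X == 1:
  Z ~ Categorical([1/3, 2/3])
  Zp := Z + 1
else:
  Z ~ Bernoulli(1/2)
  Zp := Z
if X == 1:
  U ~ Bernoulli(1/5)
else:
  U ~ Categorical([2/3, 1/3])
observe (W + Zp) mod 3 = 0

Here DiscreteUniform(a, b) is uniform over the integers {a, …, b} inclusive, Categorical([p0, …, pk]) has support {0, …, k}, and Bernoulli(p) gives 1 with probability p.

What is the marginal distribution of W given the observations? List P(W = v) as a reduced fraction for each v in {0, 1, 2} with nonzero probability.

P(W=0) = 6/25, P(W=1) = 4/25, P(W=2) = 3/5

Enumerate traces; 24 have nonzero weight after conditioning:
  (Y=1, W=0, X=2, Z=0, U=0) weight 1/54
  (Y=1, W=0, X=2, Z=0, U=1) weight 1/108
  (Y=1, W=1, X=1, Z=1, U=0) weight 2/135
  (Y=1, W=1, X=1, Z=1, U=1) weight 1/270
  (Y=1, W=2, X=1, Z=0, U=0) weight 1/45
  (Y=1, W=2, X=1, Z=0, U=1) weight 1/180
  (Y=1, W=2, X=2, Z=1, U=0) weight 1/36
  (Y=1, W=2, X=2, Z=1, U=1) weight 1/72
  … 16 more
Group by W:
  weight(W=0) = 1/12
  weight(W=1) = 1/18
  weight(W=2) = 5/24
Total weight = 1/12 + 1/18 + 5/24 = 25/72
P(W=0 | obs) = 1/12 / 25/72 = 6/25
P(W=1 | obs) = 1/18 / 25/72 = 4/25
P(W=2 | obs) = 5/24 / 25/72 = 3/5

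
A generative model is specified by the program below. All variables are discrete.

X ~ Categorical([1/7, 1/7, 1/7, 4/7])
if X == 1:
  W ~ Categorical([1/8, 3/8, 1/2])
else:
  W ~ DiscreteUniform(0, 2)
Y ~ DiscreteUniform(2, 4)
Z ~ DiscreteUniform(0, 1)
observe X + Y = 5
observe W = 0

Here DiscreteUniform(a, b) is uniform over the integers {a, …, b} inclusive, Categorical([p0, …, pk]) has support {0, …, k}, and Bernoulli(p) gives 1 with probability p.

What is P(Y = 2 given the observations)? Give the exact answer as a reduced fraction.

P(Y = 2 | obs) = 32/43

Enumerate traces; 6 have nonzero weight after conditioning:
  (X=1, W=0, Y=4, Z=0) weight 1/336
  (X=1, W=0, Y=4, Z=1) weight 1/336
  (X=2, W=0, Y=3, Z=0) weight 1/126
  (X=2, W=0, Y=3, Z=1) weight 1/126
  (X=3, W=0, Y=2, Z=0) weight 2/63
  (X=3, W=0, Y=2, Z=1) weight 2/63
Group by Y:
  weight(Y=2) = 4/63
  weight(Y=3) = 1/63
  weight(Y=4) = 1/168
Total weight = 4/63 + 1/63 + 1/168 = 43/504
P(Y=2 | obs) = 4/63 / 43/504 = 32/43
P(Y=3 | obs) = 1/63 / 43/504 = 8/43
P(Y=4 | obs) = 1/168 / 43/504 = 3/43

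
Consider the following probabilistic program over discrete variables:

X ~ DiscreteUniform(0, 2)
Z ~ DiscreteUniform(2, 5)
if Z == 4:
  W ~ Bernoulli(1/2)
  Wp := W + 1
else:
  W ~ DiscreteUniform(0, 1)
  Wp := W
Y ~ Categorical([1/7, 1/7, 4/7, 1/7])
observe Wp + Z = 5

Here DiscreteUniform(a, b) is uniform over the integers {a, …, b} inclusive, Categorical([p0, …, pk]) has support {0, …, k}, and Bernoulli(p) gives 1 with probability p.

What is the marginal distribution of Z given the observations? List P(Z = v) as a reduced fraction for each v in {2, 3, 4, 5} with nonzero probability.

Enumerate traces; 24 have nonzero weight after conditioning:
  (X=0, Z=4, W=0, Y=0) weight 1/168
  (X=0, Z=4, W=0, Y=1) weight 1/168
  (X=0, Z=4, W=0, Y=2) weight 1/42
  (X=0, Z=4, W=0, Y=3) weight 1/168
  (X=0, Z=5, W=0, Y=0) weight 1/168
  (X=0, Z=5, W=0, Y=1) weight 1/168
  (X=0, Z=5, W=0, Y=2) weight 1/42
  (X=0, Z=5, W=0, Y=3) weight 1/168
  … 16 more
Group by Z:
  weight(Z=4) = 1/8
  weight(Z=5) = 1/8
Total weight = 1/8 + 1/8 = 1/4
P(Z=4 | obs) = 1/8 / 1/4 = 1/2
P(Z=5 | obs) = 1/8 / 1/4 = 1/2

P(Z=4) = 1/2, P(Z=5) = 1/2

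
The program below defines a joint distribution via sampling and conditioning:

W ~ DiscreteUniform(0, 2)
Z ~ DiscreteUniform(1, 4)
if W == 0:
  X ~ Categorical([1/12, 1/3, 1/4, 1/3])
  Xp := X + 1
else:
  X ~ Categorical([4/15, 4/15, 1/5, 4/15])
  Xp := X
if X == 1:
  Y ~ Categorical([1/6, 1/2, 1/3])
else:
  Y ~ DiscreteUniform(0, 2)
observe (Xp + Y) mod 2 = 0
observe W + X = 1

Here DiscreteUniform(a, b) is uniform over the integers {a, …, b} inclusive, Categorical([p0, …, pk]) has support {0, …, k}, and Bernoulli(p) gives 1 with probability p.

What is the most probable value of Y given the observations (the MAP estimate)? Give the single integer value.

argmax_v P(Y = v | obs) = 2

Enumerate traces; 16 have nonzero weight after conditioning:
  (W=0, Z=1, X=1, Y=0) weight 1/216
  (W=0, Z=1, X=1, Y=2) weight 1/108
  (W=0, Z=2, X=1, Y=0) weight 1/216
  (W=0, Z=2, X=1, Y=2) weight 1/108
  (W=0, Z=3, X=1, Y=0) weight 1/216
  (W=0, Z=3, X=1, Y=2) weight 1/108
  (W=0, Z=4, X=1, Y=0) weight 1/216
  (W=0, Z=4, X=1, Y=2) weight 1/108
  … 8 more
Group by Y:
  weight(Y=0) = 13/270
  weight(Y=2) = 1/15
Total weight = 13/270 + 1/15 = 31/270
P(Y=0 | obs) = 13/270 / 31/270 = 13/31
P(Y=2 | obs) = 1/15 / 31/270 = 18/31
argmax = 2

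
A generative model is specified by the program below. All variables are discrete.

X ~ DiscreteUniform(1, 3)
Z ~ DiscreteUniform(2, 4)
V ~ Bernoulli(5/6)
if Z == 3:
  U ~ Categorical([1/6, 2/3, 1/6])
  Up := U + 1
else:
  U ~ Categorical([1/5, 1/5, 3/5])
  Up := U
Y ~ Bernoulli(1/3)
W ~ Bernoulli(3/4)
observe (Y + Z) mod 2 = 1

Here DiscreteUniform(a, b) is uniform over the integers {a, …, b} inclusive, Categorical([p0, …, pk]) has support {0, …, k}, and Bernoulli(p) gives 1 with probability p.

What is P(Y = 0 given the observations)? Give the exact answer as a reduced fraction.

Enumerate traces; 108 have nonzero weight after conditioning:
  (X=1, Z=2, V=0, U=0, Y=1, W=0) weight 1/3240
  (X=1, Z=2, V=0, U=0, Y=1, W=1) weight 1/1080
  (X=1, Z=2, V=0, U=1, Y=1, W=0) weight 1/3240
  (X=1, Z=2, V=0, U=1, Y=1, W=1) weight 1/1080
  (X=1, Z=2, V=0, U=2, Y=1, W=0) weight 1/1080
  (X=1, Z=2, V=0, U=2, Y=1, W=1) weight 1/360
  (X=1, Z=2, V=1, U=0, Y=1, W=0) weight 1/648
  (X=1, Z=2, V=1, U=0, Y=1, W=1) weight 1/216
  (X=1, Z=3, V=0, U=0, Y=0, W=0) weight 1/1944
  … 99 more
Group by Y:
  weight(Y=0) = 2/9
  weight(Y=1) = 2/9
Total weight = 2/9 + 2/9 = 4/9
P(Y=0 | obs) = 2/9 / 4/9 = 1/2
P(Y=1 | obs) = 2/9 / 4/9 = 1/2

P(Y = 0 | obs) = 1/2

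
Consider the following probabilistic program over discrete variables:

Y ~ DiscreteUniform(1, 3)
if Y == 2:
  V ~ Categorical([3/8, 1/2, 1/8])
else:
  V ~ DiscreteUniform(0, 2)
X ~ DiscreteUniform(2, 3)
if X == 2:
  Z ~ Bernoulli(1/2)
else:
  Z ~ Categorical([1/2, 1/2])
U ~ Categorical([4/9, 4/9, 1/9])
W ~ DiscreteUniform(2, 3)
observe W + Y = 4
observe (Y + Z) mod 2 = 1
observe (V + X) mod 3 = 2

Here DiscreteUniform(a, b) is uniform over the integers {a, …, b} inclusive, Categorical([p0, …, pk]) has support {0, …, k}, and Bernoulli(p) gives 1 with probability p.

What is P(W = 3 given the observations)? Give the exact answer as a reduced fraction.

P(W = 3 | obs) = 4/7

Enumerate traces; 12 have nonzero weight after conditioning:
  (Y=1, V=0, X=2, Z=0, U=0, W=3) weight 1/162
  (Y=1, V=0, X=2, Z=0, U=1, W=3) weight 1/162
  (Y=1, V=0, X=2, Z=0, U=2, W=3) weight 1/648
  (Y=1, V=2, X=3, Z=0, U=0, W=3) weight 1/162
  (Y=1, V=2, X=3, Z=0, U=1, W=3) weight 1/162
  (Y=1, V=2, X=3, Z=0, U=2, W=3) weight 1/648
  (Y=2, V=0, X=2, Z=1, U=0, W=2) weight 1/144
  (Y=2, V=0, X=2, Z=1, U=1, W=2) weight 1/144
  … 4 more
Group by W:
  weight(W=2) = 1/48
  weight(W=3) = 1/36
Total weight = 1/48 + 1/36 = 7/144
P(W=2 | obs) = 1/48 / 7/144 = 3/7
P(W=3 | obs) = 1/36 / 7/144 = 4/7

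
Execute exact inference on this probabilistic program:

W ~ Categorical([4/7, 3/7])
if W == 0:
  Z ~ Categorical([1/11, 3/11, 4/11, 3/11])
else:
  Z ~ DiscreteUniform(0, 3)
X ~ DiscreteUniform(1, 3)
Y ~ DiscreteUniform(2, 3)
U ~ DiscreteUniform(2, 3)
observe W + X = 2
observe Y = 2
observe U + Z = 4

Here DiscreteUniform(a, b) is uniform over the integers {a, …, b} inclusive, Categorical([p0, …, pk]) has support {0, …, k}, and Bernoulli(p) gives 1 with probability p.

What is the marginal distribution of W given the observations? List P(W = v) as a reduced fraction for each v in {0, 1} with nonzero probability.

P(W=0) = 56/89, P(W=1) = 33/89

Enumerate traces; 4 have nonzero weight after conditioning:
  (W=0, Z=1, X=2, Y=2, U=3) weight 1/77
  (W=0, Z=2, X=2, Y=2, U=2) weight 4/231
  (W=1, Z=1, X=1, Y=2, U=3) weight 1/112
  (W=1, Z=2, X=1, Y=2, U=2) weight 1/112
Group by W:
  weight(W=0) = 1/33
  weight(W=1) = 1/56
Total weight = 1/33 + 1/56 = 89/1848
P(W=0 | obs) = 1/33 / 89/1848 = 56/89
P(W=1 | obs) = 1/56 / 89/1848 = 33/89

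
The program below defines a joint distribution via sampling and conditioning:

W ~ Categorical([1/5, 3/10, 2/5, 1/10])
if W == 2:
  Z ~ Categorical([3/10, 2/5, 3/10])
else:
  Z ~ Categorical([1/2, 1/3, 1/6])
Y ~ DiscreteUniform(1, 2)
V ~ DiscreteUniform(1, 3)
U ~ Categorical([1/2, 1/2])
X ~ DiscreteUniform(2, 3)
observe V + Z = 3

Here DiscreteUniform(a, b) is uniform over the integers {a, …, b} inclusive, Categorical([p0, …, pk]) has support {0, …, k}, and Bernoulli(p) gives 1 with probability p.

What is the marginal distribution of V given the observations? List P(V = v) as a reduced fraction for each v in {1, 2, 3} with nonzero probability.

Enumerate traces; 96 have nonzero weight after conditioning:
  (W=0, Z=0, Y=1, V=3, U=0, X=2) weight 1/240
  (W=0, Z=0, Y=1, V=3, U=0, X=3) weight 1/240
  (W=0, Z=0, Y=1, V=3, U=1, X=2) weight 1/240
  (W=0, Z=0, Y=1, V=3, U=1, X=3) weight 1/240
  (W=0, Z=0, Y=2, V=3, U=0, X=2) weight 1/240
  (W=0, Z=0, Y=2, V=3, U=0, X=3) weight 1/240
  (W=0, Z=0, Y=2, V=3, U=1, X=2) weight 1/240
  (W=0, Z=0, Y=2, V=3, U=1, X=3) weight 1/240
  (W=0, Z=1, Y=1, V=2, U=0, X=2) weight 1/360
  (W=0, Z=2, Y=1, V=1, U=0, X=2) weight 1/720
  … 86 more
Group by V:
  weight(V=1) = 11/150
  weight(V=2) = 3/25
  weight(V=3) = 7/50
Total weight = 11/150 + 3/25 + 7/50 = 1/3
P(V=1 | obs) = 11/150 / 1/3 = 11/50
P(V=2 | obs) = 3/25 / 1/3 = 9/25
P(V=3 | obs) = 7/50 / 1/3 = 21/50

P(V=1) = 11/50, P(V=2) = 9/25, P(V=3) = 21/50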